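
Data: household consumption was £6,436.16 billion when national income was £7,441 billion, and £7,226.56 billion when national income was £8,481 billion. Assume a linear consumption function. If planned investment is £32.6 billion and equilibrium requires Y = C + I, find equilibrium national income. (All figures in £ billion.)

MPC = (7226.56 − 6436.16)/(8481 − 7441) = 790.4/1040 = 0.76
a = 6436.16 − 0.76(7441) = 781
Equilibrium: Y = 781 + 0.76Y + 32.6
0.24Y = 813.6, so Y = 813.6/0.24 = 3390

Y = 3390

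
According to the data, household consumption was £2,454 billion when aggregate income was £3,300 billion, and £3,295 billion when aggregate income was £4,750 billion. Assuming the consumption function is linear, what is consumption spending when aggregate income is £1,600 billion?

C = 1468

MPC = (3295 − 2454)/(4750 − 3300) = 841/1450 = 0.58
a = 2454 − 0.58(3300) = 2454 − 1914 = 540
C = 540 + 0.58(1600) = 540 + 928 = 1468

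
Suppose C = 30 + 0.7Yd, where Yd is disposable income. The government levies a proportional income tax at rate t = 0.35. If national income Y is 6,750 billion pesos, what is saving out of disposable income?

S = 1286.25

Yd = (1 − 0.35)(6750) = 0.65(6750) = 4387.5
C = 30 + 0.7(4387.5) = 30 + 3071.25 = 3101.25
S = Yd − C = 4387.5 − 3101.25 = 1286.25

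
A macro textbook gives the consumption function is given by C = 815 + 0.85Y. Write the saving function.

S = -815 + 0.15Y

S = Y − C = Y − (815 + 0.85Y) = -815 + (1 − 0.85)Y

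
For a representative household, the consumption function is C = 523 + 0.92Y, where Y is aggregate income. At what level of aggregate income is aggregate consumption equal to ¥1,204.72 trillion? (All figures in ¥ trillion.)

523 + 0.92Y = 1204.72
0.92Y = 681.72, so Y = 681.72/0.92 = 741

Y = 741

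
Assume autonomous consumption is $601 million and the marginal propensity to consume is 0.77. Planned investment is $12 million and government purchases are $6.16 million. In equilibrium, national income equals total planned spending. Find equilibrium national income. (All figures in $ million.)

Y = C + I + G = 601 + 0.77Y + 12 + 6.16
Y − 0.77Y = 619.16
0.23Y = 619.16, so Y = 619.16/0.23 = 2692

Y = 2692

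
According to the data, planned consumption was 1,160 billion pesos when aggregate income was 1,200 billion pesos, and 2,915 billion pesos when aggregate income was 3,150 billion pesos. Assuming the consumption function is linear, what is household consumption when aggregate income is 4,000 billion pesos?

C = 3680

MPC = (2915 − 1160)/(3150 − 1200) = 1755/1950 = 0.9
a = 1160 − 0.9(1200) = 1160 − 1080 = 80
C = 80 + 0.9(4000) = 80 + 3600 = 3680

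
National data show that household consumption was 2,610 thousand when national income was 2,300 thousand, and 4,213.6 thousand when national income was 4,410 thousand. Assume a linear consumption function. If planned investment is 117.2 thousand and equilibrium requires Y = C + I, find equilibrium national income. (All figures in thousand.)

MPC = (4213.6 − 2610)/(4410 − 2300) = 1603.6/2110 = 0.76
a = 2610 − 0.76(2300) = 862
Equilibrium: Y = 862 + 0.76Y + 117.2
0.24Y = 979.2, so Y = 979.2/0.24 = 4080

Y = 4080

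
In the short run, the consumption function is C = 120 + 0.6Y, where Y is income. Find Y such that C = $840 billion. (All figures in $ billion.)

120 + 0.6Y = 840
0.6Y = 720, so Y = 720/0.6 = 1200

Y = 1200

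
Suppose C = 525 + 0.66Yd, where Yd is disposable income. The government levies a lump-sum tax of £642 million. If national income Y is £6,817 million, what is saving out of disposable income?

S = 1574.5

Yd = Y − T = 6817 − 642 = 6175
C = 525 + 0.66(6175) = 525 + 4075.5 = 4600.5
S = Yd − C = 6175 − 4600.5 = 1574.5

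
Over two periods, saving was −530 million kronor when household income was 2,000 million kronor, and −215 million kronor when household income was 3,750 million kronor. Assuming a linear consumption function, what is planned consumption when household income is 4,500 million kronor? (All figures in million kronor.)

MPS = ΔS/ΔY = (-215 − (-530))/(3750 − 2000) = 315/1750 = 0.18
MPC = 1 − MPS = 0.82
Autonomous saving = -530 − 0.18(2000) = -890, so a = 890
C = 890 + 0.82(4500) = 890 + 3690 = 4580

C = 4580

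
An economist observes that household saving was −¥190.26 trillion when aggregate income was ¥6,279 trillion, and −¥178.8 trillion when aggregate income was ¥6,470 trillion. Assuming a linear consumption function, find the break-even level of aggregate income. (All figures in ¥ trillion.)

Y = 9450

MPS = ΔS/ΔY = (-178.8 − (-190.26))/(6470 − 6279) = 11.46/191 = 0.06
MPC = 1 − MPS = 0.94
From S(6279) = -190.26: −a + 0.06(6279) = -190.26, so a = 376.74 − (-190.26) = 567
Break-even (S = 0): Y = a/MPS = 567/0.06 = 9450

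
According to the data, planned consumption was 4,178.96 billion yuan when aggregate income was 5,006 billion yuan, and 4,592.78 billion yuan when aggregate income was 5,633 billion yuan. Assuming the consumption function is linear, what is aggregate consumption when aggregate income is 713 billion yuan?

MPC = (4592.78 − 4178.96)/(5633 − 5006) = 413.82/627 = 0.66
a = 4178.96 − 0.66(5006) = 4178.96 − 3303.96 = 875
C = 875 + 0.66(713) = 875 + 470.58 = 1345.58

C = 1345.58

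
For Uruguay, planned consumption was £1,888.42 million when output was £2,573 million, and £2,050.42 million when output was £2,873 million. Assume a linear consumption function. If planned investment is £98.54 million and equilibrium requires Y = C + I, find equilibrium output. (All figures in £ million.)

MPC = (2050.42 − 1888.42)/(2873 − 2573) = 162/300 = 0.54
a = 1888.42 − 0.54(2573) = 499
Equilibrium: Y = 499 + 0.54Y + 98.54
0.46Y = 597.54, so Y = 597.54/0.46 = 1299

Y = 1299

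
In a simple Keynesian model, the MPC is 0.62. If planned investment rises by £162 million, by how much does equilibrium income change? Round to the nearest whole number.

ΔY ≈ 426

The multiplier is 1/(1 − MPC) = 1/0.38.
ΔY = 162/0.38 = 426.32 ≈ 426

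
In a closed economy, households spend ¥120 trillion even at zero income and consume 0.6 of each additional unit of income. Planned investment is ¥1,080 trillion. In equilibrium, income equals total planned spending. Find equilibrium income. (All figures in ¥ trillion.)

Y = C + I = 120 + 0.6Y + 1080
Y − 0.6Y = 1200
0.4Y = 1200, so Y = 1200/0.4 = 3000

Y = 3000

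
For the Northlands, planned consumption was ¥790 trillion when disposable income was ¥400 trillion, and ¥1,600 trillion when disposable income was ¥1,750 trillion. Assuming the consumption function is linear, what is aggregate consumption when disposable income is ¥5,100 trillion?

C = 3610

MPC = (1600 − 790)/(1750 − 400) = 810/1350 = 0.6
a = 790 − 0.6(400) = 790 − 240 = 550
C = 550 + 0.6(5100) = 550 + 3060 = 3610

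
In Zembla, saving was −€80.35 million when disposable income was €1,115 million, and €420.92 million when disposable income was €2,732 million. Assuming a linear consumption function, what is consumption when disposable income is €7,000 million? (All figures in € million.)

MPS = ΔS/ΔY = (420.92 − (-80.35))/(2732 − 1115) = 501.27/1617 = 0.31
MPC = 1 − MPS = 0.69
Autonomous saving = -80.35 − 0.31(1115) = -426, so a = 426
C = 426 + 0.69(7000) = 426 + 4830 = 5256

C = 5256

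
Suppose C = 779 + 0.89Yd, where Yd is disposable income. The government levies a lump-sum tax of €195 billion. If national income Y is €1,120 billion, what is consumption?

Yd = Y − T = 1120 − 195 = 925
C = 779 + 0.89(925) = 779 + 823.25 = 1602.25

C = 1602.25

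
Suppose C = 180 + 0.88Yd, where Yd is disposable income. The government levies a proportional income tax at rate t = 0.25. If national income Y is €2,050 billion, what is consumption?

Yd = (1 − 0.25)(2050) = 0.75(2050) = 1537.5
C = 180 + 0.88(1537.5) = 180 + 1353 = 1533

C = 1533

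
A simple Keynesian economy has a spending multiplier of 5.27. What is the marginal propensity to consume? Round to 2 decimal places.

k = 1/(1 − MPC), so 1 − MPC = 1/k = 1/5.27 = 0.1898
MPC = 1 − 0.1898 = 0.81

MPC = 0.81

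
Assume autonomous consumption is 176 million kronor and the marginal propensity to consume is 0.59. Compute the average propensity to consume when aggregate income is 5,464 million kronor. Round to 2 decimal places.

APC = 0.62

C = 176 + 0.59(5464) = 3399.76
APC = C/Y = 3399.76/5464 = 0.62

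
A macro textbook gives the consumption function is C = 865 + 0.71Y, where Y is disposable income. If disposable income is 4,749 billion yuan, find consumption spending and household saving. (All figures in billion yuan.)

C = 865 + 0.71(4749) = 865 + 3371.79 = 4236.79
S = Y − C = 4749 − 4236.79 = 512.21

C = 4236.79; S = 512.21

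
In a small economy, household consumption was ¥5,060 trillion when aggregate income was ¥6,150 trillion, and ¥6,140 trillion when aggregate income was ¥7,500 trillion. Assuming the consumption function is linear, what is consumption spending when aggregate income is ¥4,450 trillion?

MPC = (6140 − 5060)/(7500 − 6150) = 1080/1350 = 0.8
a = 5060 − 0.8(6150) = 5060 − 4920 = 140
C = 140 + 0.8(4450) = 140 + 3560 = 3700

C = 3700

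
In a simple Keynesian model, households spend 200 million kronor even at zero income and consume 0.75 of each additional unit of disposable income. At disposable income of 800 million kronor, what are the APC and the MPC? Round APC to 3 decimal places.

APC = 1.000; MPC = 0.75

MPC = 0.75 (the slope of the consumption function)
C = 200 + 0.75(800) = 800, so APC = 800/800 = 1.000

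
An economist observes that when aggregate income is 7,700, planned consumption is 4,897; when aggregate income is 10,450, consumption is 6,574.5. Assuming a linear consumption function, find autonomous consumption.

a = 200

MPC = ΔC/ΔY = (6574.5 − 4897)/(10450 − 7700) = 1677.5/2750 = 0.61
a = C − MPC·Y = 4897 − 0.61(7700) = 4897 − 4697 = 200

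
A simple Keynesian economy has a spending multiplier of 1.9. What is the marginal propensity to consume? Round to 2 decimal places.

k = 1/(1 − MPC), so 1 − MPC = 1/k = 1/1.9 = 0.5263
MPC = 1 − 0.5263 = 0.47

MPC = 0.47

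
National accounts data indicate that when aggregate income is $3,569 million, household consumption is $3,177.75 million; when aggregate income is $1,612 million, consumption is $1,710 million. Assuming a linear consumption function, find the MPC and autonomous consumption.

MPC = 0.75; a = 501

MPC = ΔC/ΔY = (3177.75 − 1710)/(3569 − 1612) = 1467.75/1957 = 0.75
a = C − MPC·Y = 1710 − 0.75(1612) = 1710 − 1209 = 501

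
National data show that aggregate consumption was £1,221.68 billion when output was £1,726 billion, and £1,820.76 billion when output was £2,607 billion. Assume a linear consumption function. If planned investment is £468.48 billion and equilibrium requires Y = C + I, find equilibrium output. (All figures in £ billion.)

MPC = (1820.76 − 1221.68)/(2607 − 1726) = 599.08/881 = 0.68
a = 1221.68 − 0.68(1726) = 48
Equilibrium: Y = 48 + 0.68Y + 468.48
0.32Y = 516.48, so Y = 516.48/0.32 = 1614

Y = 1614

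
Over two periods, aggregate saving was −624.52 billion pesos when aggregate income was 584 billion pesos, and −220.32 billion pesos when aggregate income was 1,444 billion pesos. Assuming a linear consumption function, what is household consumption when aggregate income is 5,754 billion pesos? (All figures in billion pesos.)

C = 3948.62

MPS = ΔS/ΔY = (-220.32 − (-624.52))/(1444 − 584) = 404.2/860 = 0.47
MPC = 1 − MPS = 0.53
Autonomous saving = -624.52 − 0.47(584) = -899, so a = 899
C = 899 + 0.53(5754) = 899 + 3049.62 = 3948.62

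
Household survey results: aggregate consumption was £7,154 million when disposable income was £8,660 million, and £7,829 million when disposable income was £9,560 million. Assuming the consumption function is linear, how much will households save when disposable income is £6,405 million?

MPC = (7829 − 7154)/(9560 − 8660) = 675/900 = 0.75
a = 7154 − 0.75(8660) = 7154 − 6495 = 659
C = 659 + 0.75(6405) = 5462.75
S = 6405 − 5462.75 = 942.25

S = 942.25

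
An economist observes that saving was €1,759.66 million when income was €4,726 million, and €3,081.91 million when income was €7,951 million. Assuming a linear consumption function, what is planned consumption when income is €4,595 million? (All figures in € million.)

MPS = ΔS/ΔY = (3081.91 − 1759.66)/(7951 − 4726) = 1322.25/3225 = 0.41
MPC = 1 − MPS = 0.59
Autonomous saving = 1759.66 − 0.41(4726) = -178, so a = 178
C = 178 + 0.59(4595) = 178 + 2711.05 = 2889.05

C = 2889.05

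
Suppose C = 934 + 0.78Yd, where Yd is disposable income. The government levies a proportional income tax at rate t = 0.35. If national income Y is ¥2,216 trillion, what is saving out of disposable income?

Yd = (1 − 0.35)(2216) = 0.65(2216) = 1440.4
C = 934 + 0.78(1440.4) = 934 + 1123.512 = 2057.512
S = Yd − C = 1440.4 − 2057.512 = -617.112

S = -617.112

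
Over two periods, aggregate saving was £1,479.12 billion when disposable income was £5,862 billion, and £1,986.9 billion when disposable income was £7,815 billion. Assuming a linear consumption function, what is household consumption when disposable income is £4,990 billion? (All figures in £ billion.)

C = 3737.6

MPS = ΔS/ΔY = (1986.9 − 1479.12)/(7815 − 5862) = 507.78/1953 = 0.26
MPC = 1 − MPS = 0.74
Autonomous saving = 1479.12 − 0.26(5862) = -45, so a = 45
C = 45 + 0.74(4990) = 45 + 3692.6 = 3737.6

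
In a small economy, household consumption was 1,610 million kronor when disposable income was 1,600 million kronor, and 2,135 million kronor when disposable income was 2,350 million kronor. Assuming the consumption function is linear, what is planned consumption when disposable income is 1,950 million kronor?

C = 1855

MPC = (2135 − 1610)/(2350 − 1600) = 525/750 = 0.7
a = 1610 − 0.7(1600) = 1610 − 1120 = 490
C = 490 + 0.7(1950) = 490 + 1365 = 1855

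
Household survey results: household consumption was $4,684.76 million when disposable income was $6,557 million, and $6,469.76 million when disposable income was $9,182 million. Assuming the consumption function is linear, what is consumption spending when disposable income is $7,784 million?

MPC = (6469.76 − 4684.76)/(9182 − 6557) = 1785/2625 = 0.68
a = 4684.76 − 0.68(6557) = 4684.76 − 4458.76 = 226
C = 226 + 0.68(7784) = 226 + 5293.12 = 5519.12

C = 5519.12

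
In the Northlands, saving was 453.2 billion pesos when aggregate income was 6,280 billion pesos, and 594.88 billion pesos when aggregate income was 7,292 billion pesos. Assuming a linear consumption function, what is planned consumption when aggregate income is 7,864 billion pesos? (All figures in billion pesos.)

MPS = ΔS/ΔY = (594.88 − 453.2)/(7292 − 6280) = 141.68/1012 = 0.14
MPC = 1 − MPS = 0.86
Autonomous saving = 453.2 − 0.14(6280) = -426, so a = 426
C = 426 + 0.86(7864) = 426 + 6763.04 = 7189.04

C = 7189.04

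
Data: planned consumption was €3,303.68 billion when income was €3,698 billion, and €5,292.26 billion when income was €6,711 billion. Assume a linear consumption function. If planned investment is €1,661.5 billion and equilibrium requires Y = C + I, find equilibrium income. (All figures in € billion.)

MPC = (5292.26 − 3303.68)/(6711 − 3698) = 1988.58/3013 = 0.66
a = 3303.68 − 0.66(3698) = 863
Equilibrium: Y = 863 + 0.66Y + 1661.5
0.34Y = 2524.5, so Y = 2524.5/0.34 = 7425

Y = 7425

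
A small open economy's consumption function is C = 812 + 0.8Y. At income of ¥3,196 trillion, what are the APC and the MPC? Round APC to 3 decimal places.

MPC = 0.8 (the slope of the consumption function)
C = 812 + 0.8(3196) = 3368.8, so APC = 3368.8/3196 = 1.054

APC = 1.054; MPC = 0.8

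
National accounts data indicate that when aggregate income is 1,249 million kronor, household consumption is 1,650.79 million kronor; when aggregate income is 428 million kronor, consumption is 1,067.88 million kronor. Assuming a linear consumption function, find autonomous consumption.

MPC = ΔC/ΔY = (1650.79 − 1067.88)/(1249 − 428) = 582.91/821 = 0.71
a = C − MPC·Y = 1067.88 − 0.71(428) = 1067.88 − 303.88 = 764

a = 764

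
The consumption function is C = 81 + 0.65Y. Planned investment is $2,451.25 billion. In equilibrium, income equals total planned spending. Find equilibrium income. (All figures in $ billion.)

Y = C + I = 81 + 0.65Y + 2451.25
Y − 0.65Y = 2532.25
0.35Y = 2532.25, so Y = 2532.25/0.35 = 7235

Y = 7235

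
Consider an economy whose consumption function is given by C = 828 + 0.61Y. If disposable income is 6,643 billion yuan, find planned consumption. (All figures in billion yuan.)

C = 828 + 0.61(6643) = 828 + 4052.23 = 4880.23

C = 4880.23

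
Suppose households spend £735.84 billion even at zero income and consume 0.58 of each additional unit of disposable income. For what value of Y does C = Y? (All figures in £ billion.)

Y = 1752

At break-even, C = Y: 735.84 + 0.58Y = Y
0.42Y = 735.84, so Y = 735.84/0.42 = 1752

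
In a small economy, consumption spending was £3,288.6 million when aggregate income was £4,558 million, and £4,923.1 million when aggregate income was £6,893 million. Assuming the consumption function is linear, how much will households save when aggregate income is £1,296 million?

S = 290.8

MPC = (4923.1 − 3288.6)/(6893 − 4558) = 1634.5/2335 = 0.7
a = 3288.6 − 0.7(4558) = 3288.6 − 3190.6 = 98
C = 98 + 0.7(1296) = 1005.2
S = 1296 − 1005.2 = 290.8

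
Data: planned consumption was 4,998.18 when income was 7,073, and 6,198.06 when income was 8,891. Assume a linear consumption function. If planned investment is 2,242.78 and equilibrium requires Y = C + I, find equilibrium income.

MPC = (6198.06 − 4998.18)/(8891 − 7073) = 1199.88/1818 = 0.66
a = 4998.18 − 0.66(7073) = 330
Equilibrium: Y = 330 + 0.66Y + 2242.78
0.34Y = 2572.78, so Y = 2572.78/0.34 = 7567

Y = 7567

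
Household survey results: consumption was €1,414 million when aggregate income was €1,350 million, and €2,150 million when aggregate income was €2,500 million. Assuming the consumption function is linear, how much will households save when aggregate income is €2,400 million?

MPC = (2150 − 1414)/(2500 − 1350) = 736/1150 = 0.64
a = 1414 − 0.64(1350) = 1414 − 864 = 550
C = 550 + 0.64(2400) = 2086
S = 2400 − 2086 = 314

S = 314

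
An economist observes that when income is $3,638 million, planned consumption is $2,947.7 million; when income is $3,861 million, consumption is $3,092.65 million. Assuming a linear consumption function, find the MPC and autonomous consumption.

MPC = 0.65; a = 583

MPC = ΔC/ΔY = (3092.65 − 2947.7)/(3861 − 3638) = 144.95/223 = 0.65
a = C − MPC·Y = 2947.7 − 0.65(3638) = 2947.7 − 2364.7 = 583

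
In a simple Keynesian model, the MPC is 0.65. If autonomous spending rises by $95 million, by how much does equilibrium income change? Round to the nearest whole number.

ΔY ≈ 271

The multiplier is 1/(1 − MPC) = 1/0.35.
ΔY = 95/0.35 = 271.43 ≈ 271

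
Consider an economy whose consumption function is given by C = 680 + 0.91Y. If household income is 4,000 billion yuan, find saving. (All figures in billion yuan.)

S = -320

C = 680 + 0.91(4000) = 680 + 3640 = 4320
S = Y − C = 4000 − 4320 = -320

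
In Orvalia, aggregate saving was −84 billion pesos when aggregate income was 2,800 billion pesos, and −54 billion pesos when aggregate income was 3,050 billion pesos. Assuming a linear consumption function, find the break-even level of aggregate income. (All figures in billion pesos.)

Y = 3500

MPS = ΔS/ΔY = (-54 − (-84))/(3050 − 2800) = 30/250 = 0.12
MPC = 1 − MPS = 0.88
From S(2800) = -84: −a + 0.12(2800) = -84, so a = 336 − (-84) = 420
Break-even (S = 0): Y = a/MPS = 420/0.12 = 3500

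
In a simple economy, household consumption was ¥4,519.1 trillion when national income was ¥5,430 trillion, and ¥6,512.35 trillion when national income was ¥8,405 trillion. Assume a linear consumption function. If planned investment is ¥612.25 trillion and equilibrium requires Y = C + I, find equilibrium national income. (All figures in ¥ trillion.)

Y = 4525

MPC = (6512.35 − 4519.1)/(8405 − 5430) = 1993.25/2975 = 0.67
a = 4519.1 − 0.67(5430) = 881
Equilibrium: Y = 881 + 0.67Y + 612.25
0.33Y = 1493.25, so Y = 1493.25/0.33 = 4525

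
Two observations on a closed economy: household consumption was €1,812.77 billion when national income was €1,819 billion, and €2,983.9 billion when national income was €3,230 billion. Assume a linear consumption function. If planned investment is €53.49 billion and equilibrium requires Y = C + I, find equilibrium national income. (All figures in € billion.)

MPC = (2983.9 − 1812.77)/(3230 − 1819) = 1171.13/1411 = 0.83
a = 1812.77 − 0.83(1819) = 303
Equilibrium: Y = 303 + 0.83Y + 53.49
0.17Y = 356.49, so Y = 356.49/0.17 = 2097

Y = 2097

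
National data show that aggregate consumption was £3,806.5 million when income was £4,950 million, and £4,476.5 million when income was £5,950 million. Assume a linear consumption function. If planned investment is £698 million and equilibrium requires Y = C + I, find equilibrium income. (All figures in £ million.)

MPC = (4476.5 − 3806.5)/(5950 − 4950) = 670/1000 = 0.67
a = 3806.5 − 0.67(4950) = 490
Equilibrium: Y = 490 + 0.67Y + 698
0.33Y = 1188, so Y = 1188/0.33 = 3600

Y = 3600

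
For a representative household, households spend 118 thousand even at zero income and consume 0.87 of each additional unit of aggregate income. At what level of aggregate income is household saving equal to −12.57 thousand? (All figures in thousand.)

S = Y − C = -118 + 0.13Y
-118 + 0.13Y = -12.57, so 0.13Y = 105.43 and Y = 811

Y = 811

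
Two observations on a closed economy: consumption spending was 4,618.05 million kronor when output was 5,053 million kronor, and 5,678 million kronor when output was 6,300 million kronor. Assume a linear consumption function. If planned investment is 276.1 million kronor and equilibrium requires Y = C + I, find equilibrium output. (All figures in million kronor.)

Y = 3994

MPC = (5678 − 4618.05)/(6300 − 5053) = 1059.95/1247 = 0.85
a = 4618.05 − 0.85(5053) = 323
Equilibrium: Y = 323 + 0.85Y + 276.1
0.15Y = 599.1, so Y = 599.1/0.15 = 3994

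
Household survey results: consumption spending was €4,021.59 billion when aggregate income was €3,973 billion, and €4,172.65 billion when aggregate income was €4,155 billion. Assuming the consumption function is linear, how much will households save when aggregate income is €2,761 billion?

S = -254.63

MPC = (4172.65 − 4021.59)/(4155 − 3973) = 151.06/182 = 0.83
a = 4021.59 − 0.83(3973) = 4021.59 − 3297.59 = 724
C = 724 + 0.83(2761) = 3015.63
S = 2761 − 3015.63 = -254.63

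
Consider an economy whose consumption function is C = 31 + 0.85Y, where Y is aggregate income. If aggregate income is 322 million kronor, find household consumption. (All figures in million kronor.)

C = 304.7

C = 31 + 0.85(322) = 31 + 273.7 = 304.7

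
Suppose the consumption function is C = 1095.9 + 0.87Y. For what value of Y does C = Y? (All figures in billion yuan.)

Y = 8430

At break-even, C = Y: 1095.9 + 0.87Y = Y
0.13Y = 1095.9, so Y = 1095.9/0.13 = 8430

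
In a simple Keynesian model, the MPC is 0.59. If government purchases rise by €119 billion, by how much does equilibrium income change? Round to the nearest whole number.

The multiplier is 1/(1 − MPC) = 1/0.41.
ΔY = 119/0.41 = 290.24 ≈ 290

ΔY ≈ 290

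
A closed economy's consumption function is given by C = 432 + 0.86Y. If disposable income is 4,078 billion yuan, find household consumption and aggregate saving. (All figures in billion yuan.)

C = 3939.08; S = 138.92

C = 432 + 0.86(4078) = 432 + 3507.08 = 3939.08
S = Y − C = 4078 − 3939.08 = 138.92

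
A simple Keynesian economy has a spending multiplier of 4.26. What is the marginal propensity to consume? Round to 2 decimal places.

MPC = 0.77

k = 1/(1 − MPC), so 1 − MPC = 1/k = 1/4.26 = 0.2347
MPC = 1 − 0.2347 = 0.77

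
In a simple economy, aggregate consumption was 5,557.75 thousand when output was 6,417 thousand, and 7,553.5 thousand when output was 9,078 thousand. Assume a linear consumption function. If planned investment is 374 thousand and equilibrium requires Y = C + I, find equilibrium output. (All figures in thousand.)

MPC = (7553.5 − 5557.75)/(9078 − 6417) = 1995.75/2661 = 0.75
a = 5557.75 − 0.75(6417) = 745
Equilibrium: Y = 745 + 0.75Y + 374
0.25Y = 1119, so Y = 1119/0.25 = 4476

Y = 4476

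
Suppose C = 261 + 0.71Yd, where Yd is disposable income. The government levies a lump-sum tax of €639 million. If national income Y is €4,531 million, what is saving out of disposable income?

S = 867.68

Yd = Y − T = 4531 − 639 = 3892
C = 261 + 0.71(3892) = 261 + 2763.32 = 3024.32
S = Yd − C = 3892 − 3024.32 = 867.68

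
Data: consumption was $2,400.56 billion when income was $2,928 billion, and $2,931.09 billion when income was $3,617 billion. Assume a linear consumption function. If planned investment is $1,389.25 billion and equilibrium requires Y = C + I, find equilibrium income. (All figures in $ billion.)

Y = 6675

MPC = (2931.09 − 2400.56)/(3617 − 2928) = 530.53/689 = 0.77
a = 2400.56 − 0.77(2928) = 146
Equilibrium: Y = 146 + 0.77Y + 1389.25
0.23Y = 1535.25, so Y = 1535.25/0.23 = 6675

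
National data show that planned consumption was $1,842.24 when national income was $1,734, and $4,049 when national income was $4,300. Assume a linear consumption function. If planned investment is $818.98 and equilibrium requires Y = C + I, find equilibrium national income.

Y = 8357

MPC = (4049 − 1842.24)/(4300 − 1734) = 2206.76/2566 = 0.86
a = 1842.24 − 0.86(1734) = 351
Equilibrium: Y = 351 + 0.86Y + 818.98
0.14Y = 1169.98, so Y = 1169.98/0.14 = 8357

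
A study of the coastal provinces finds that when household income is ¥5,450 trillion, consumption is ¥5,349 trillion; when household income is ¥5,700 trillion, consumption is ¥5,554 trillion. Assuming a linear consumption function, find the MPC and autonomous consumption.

MPC = ΔC/ΔY = (5554 − 5349)/(5700 − 5450) = 205/250 = 0.82
a = C − MPC·Y = 5349 − 0.82(5450) = 5349 − 4469 = 880

MPC = 0.82; a = 880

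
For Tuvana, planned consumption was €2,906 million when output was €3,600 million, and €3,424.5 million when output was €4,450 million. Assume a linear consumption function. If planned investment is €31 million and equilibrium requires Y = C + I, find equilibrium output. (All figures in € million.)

Y = 1900

MPC = (3424.5 − 2906)/(4450 − 3600) = 518.5/850 = 0.61
a = 2906 − 0.61(3600) = 710
Equilibrium: Y = 710 + 0.61Y + 31
0.39Y = 741, so Y = 741/0.39 = 1900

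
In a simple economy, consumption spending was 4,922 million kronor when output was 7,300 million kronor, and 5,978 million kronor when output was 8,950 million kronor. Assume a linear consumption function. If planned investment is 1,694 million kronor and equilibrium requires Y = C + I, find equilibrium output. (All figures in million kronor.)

MPC = (5978 − 4922)/(8950 − 7300) = 1056/1650 = 0.64
a = 4922 − 0.64(7300) = 250
Equilibrium: Y = 250 + 0.64Y + 1694
0.36Y = 1944, so Y = 1944/0.36 = 5400

Y = 5400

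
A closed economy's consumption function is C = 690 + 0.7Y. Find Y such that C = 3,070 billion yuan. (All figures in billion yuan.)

690 + 0.7Y = 3070
0.7Y = 2380, so Y = 2380/0.7 = 3400

Y = 3400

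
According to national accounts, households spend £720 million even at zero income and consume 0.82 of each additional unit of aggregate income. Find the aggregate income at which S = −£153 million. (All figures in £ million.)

S = Y − C = -720 + 0.18Y
-720 + 0.18Y = -153, so 0.18Y = 567 and Y = 3150

Y = 3150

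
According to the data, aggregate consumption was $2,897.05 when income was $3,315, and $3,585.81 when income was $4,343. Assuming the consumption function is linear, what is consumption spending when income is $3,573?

MPC = (3585.81 − 2897.05)/(4343 − 3315) = 688.76/1028 = 0.67
a = 2897.05 − 0.67(3315) = 2897.05 − 2221.05 = 676
C = 676 + 0.67(3573) = 676 + 2393.91 = 3069.91

C = 3069.91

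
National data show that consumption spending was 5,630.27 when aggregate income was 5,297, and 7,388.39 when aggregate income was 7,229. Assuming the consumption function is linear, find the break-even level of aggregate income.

Y = 9000

MPC = (7388.39 − 5630.27)/(7229 − 5297) = 1758.12/1932 = 0.91
a = 5630.27 − 0.91(5297) = 5630.27 − 4820.27 = 810
Break-even: Y = a/(1−MPC) = 810/0.09 = 9000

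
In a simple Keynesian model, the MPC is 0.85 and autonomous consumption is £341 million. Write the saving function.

S = Y − C = Y − (341 + 0.85Y) = -341 + (1 − 0.85)Y

S = -341 + 0.15Y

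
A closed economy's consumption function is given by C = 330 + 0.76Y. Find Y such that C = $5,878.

Y = 7300

330 + 0.76Y = 5878
0.76Y = 5548, so Y = 5548/0.76 = 7300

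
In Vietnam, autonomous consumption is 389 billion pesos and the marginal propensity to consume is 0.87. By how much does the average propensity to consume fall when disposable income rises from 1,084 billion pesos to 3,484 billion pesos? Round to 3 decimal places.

At Y = 1084: C = 389 + 0.87(1084) = 1332.08, APC = 1332.08/1084 = 1.2289
At Y = 3484: C = 3420.08, APC = 3420.08/3484 = 0.9817
Fall in APC = 1.2289 − 0.9817 = 0.2472 ≈ 0.247

ΔAPC = 0.247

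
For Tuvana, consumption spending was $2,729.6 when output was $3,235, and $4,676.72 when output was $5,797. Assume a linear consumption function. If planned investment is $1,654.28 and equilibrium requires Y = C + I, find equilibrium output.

Y = 8022

MPC = (4676.72 − 2729.6)/(5797 − 3235) = 1947.12/2562 = 0.76
a = 2729.6 − 0.76(3235) = 271
Equilibrium: Y = 271 + 0.76Y + 1654.28
0.24Y = 1925.28, so Y = 1925.28/0.24 = 8022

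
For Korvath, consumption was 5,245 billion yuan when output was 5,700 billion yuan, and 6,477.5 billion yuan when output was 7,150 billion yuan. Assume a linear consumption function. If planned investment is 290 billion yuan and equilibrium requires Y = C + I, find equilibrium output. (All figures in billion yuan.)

MPC = (6477.5 − 5245)/(7150 − 5700) = 1232.5/1450 = 0.85
a = 5245 − 0.85(5700) = 400
Equilibrium: Y = 400 + 0.85Y + 290
0.15Y = 690, so Y = 690/0.15 = 4600

Y = 4600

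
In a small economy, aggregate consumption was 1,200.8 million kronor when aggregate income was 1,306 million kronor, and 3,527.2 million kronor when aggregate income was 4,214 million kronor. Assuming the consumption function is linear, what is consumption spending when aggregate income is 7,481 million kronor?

C = 6140.8

MPC = (3527.2 − 1200.8)/(4214 − 1306) = 2326.4/2908 = 0.8
a = 1200.8 − 0.8(1306) = 1200.8 − 1044.8 = 156
C = 156 + 0.8(7481) = 156 + 5984.8 = 6140.8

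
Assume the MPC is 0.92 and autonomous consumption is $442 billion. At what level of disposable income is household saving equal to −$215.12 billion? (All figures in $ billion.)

Y = 2836

S = Y − C = -442 + 0.08Y
-442 + 0.08Y = -215.12, so 0.08Y = 226.88 and Y = 2836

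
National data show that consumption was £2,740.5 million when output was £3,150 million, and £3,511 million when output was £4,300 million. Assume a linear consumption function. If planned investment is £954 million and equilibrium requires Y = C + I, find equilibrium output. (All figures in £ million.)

MPC = (3511 − 2740.5)/(4300 − 3150) = 770.5/1150 = 0.67
a = 2740.5 − 0.67(3150) = 630
Equilibrium: Y = 630 + 0.67Y + 954
0.33Y = 1584, so Y = 1584/0.33 = 4800

Y = 4800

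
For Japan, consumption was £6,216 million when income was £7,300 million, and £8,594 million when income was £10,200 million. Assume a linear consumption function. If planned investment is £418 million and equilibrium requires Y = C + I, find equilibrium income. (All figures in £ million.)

MPC = (8594 − 6216)/(10200 − 7300) = 2378/2900 = 0.82
a = 6216 − 0.82(7300) = 230
Equilibrium: Y = 230 + 0.82Y + 418
0.18Y = 648, so Y = 648/0.18 = 3600

Y = 3600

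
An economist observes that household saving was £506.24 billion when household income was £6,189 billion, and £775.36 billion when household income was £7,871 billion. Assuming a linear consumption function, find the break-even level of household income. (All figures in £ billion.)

MPS = ΔS/ΔY = (775.36 − 506.24)/(7871 − 6189) = 269.12/1682 = 0.16
MPC = 1 − MPS = 0.84
From S(6189) = 506.24: −a + 0.16(6189) = 506.24, so a = 990.24 − 506.24 = 484
Break-even (S = 0): Y = a/MPS = 484/0.16 = 3025

Y = 3025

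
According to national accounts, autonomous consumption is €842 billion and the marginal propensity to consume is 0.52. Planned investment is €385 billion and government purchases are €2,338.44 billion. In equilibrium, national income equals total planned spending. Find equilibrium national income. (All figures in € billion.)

Y = C + I + G = 842 + 0.52Y + 385 + 2338.44
Y − 0.52Y = 3565.44
0.48Y = 3565.44, so Y = 3565.44/0.48 = 7428

Y = 7428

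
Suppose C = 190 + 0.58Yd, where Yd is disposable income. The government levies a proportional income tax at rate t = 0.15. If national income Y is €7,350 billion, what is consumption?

C = 3813.55

Yd = (1 − 0.15)(7350) = 0.85(7350) = 6247.5
C = 190 + 0.58(6247.5) = 190 + 3623.55 = 3813.55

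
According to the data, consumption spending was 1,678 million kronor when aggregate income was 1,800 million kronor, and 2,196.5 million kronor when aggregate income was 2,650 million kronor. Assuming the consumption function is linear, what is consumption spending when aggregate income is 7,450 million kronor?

MPC = (2196.5 − 1678)/(2650 − 1800) = 518.5/850 = 0.61
a = 1678 − 0.61(1800) = 1678 − 1098 = 580
C = 580 + 0.61(7450) = 580 + 4544.5 = 5124.5

C = 5124.5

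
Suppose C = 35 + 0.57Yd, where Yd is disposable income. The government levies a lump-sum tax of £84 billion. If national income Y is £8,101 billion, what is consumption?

C = 4604.69

Yd = Y − T = 8101 − 84 = 8017
C = 35 + 0.57(8017) = 35 + 4569.69 = 4604.69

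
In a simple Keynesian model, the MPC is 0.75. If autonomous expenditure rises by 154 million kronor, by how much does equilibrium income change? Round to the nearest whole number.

ΔY ≈ 616

The multiplier is 1/(1 − MPC) = 1/0.25.
ΔY = 154/0.25 = 616.00 ≈ 616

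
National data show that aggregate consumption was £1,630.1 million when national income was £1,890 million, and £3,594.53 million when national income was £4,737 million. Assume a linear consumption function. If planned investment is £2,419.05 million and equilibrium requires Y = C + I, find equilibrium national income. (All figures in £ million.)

MPC = (3594.53 − 1630.1)/(4737 − 1890) = 1964.43/2847 = 0.69
a = 1630.1 − 0.69(1890) = 326
Equilibrium: Y = 326 + 0.69Y + 2419.05
0.31Y = 2745.05, so Y = 2745.05/0.31 = 8855

Y = 8855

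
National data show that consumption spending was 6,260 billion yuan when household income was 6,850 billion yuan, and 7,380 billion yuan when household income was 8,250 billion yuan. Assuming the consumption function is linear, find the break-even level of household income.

MPC = (7380 − 6260)/(8250 − 6850) = 1120/1400 = 0.8
a = 6260 − 0.8(6850) = 6260 − 5480 = 780
Break-even: Y = a/(1−MPC) = 780/0.2 = 3900

Y = 3900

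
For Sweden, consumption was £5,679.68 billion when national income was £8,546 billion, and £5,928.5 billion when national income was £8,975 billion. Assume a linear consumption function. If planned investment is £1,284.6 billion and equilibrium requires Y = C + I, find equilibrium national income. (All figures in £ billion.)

MPC = (5928.5 − 5679.68)/(8975 − 8546) = 248.82/429 = 0.58
a = 5679.68 − 0.58(8546) = 723
Equilibrium: Y = 723 + 0.58Y + 1284.6
0.42Y = 2007.6, so Y = 2007.6/0.42 = 4780

Y = 4780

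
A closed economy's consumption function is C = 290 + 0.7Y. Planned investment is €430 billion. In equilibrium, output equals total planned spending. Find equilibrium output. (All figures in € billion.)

Y = C + I = 290 + 0.7Y + 430
Y − 0.7Y = 720
0.3Y = 720, so Y = 720/0.3 = 2400

Y = 2400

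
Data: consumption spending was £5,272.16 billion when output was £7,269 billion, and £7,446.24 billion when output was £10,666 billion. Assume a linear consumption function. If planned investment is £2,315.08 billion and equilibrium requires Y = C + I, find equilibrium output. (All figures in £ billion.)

MPC = (7446.24 − 5272.16)/(10666 − 7269) = 2174.08/3397 = 0.64
a = 5272.16 − 0.64(7269) = 620
Equilibrium: Y = 620 + 0.64Y + 2315.08
0.36Y = 2935.08, so Y = 2935.08/0.36 = 8153

Y = 8153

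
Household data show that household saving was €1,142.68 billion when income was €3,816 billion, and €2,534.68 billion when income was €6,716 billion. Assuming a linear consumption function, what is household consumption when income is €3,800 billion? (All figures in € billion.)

MPS = ΔS/ΔY = (2534.68 − 1142.68)/(6716 − 3816) = 1392/2900 = 0.48
MPC = 1 − MPS = 0.52
Autonomous saving = 1142.68 − 0.48(3816) = -689, so a = 689
C = 689 + 0.52(3800) = 689 + 1976 = 2665

C = 2665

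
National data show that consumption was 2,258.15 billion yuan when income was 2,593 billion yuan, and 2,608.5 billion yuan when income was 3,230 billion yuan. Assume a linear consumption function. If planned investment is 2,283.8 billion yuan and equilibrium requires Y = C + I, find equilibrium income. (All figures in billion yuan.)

MPC = (2608.5 − 2258.15)/(3230 − 2593) = 350.35/637 = 0.55
a = 2258.15 − 0.55(2593) = 832
Equilibrium: Y = 832 + 0.55Y + 2283.8
0.45Y = 3115.8, so Y = 3115.8/0.45 = 6924

Y = 6924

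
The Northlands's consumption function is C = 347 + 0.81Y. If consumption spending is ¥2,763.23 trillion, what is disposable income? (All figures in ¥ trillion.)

347 + 0.81Y = 2763.23
0.81Y = 2416.23, so Y = 2416.23/0.81 = 2983

Y = 2983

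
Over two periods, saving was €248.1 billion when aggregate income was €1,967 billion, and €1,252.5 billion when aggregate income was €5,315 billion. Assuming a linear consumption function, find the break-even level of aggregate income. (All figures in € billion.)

Y = 1140

MPS = ΔS/ΔY = (1252.5 − 248.1)/(5315 − 1967) = 1004.4/3348 = 0.3
MPC = 1 − MPS = 0.7
From S(1967) = 248.1: −a + 0.3(1967) = 248.1, so a = 590.1 − 248.1 = 342
Break-even (S = 0): Y = a/MPS = 342/0.3 = 1140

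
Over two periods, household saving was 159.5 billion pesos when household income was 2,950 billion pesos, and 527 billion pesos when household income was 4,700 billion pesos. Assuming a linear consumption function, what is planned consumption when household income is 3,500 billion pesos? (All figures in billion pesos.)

C = 3225

MPS = ΔS/ΔY = (527 − 159.5)/(4700 − 2950) = 367.5/1750 = 0.21
MPC = 1 − MPS = 0.79
Autonomous saving = 159.5 − 0.21(2950) = -460, so a = 460
C = 460 + 0.79(3500) = 460 + 2765 = 3225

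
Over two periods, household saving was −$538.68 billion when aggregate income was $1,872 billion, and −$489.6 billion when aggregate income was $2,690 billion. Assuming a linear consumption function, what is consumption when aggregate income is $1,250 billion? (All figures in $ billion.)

MPS = ΔS/ΔY = (-489.6 − (-538.68))/(2690 − 1872) = 49.08/818 = 0.06
MPC = 1 − MPS = 0.94
Autonomous saving = -538.68 − 0.06(1872) = -651, so a = 651
C = 651 + 0.94(1250) = 651 + 1175 = 1826

C = 1826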